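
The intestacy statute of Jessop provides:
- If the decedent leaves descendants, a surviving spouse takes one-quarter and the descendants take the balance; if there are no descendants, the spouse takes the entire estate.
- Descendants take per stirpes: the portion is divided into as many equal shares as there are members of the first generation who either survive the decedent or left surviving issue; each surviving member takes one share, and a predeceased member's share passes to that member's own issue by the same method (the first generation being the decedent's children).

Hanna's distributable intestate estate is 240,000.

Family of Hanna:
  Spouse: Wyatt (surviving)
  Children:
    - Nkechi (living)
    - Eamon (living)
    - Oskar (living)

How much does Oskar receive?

Oskar receives 60,000.

Wyatt takes one-quarter of 240,000 = 60,000. The remaining 180,000 passes to the descendants.
The descendants' portion (180,000) is divided into 3 shares of 60,000: Nkechi, Eamon, and Oskar each take 60,000.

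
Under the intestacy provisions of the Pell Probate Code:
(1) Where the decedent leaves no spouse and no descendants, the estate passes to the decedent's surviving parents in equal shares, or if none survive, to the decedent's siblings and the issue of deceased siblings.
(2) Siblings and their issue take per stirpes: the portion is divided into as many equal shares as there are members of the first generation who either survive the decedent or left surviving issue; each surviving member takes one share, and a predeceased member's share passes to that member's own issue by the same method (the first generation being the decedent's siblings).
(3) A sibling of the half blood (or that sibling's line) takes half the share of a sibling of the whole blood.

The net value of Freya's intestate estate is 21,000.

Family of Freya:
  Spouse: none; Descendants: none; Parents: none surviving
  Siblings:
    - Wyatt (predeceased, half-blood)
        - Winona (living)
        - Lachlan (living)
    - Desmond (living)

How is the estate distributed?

The entire 21,000 passes to the siblings and their issue.
Counting each half-blood sibling's line as half a unit, there are 3/2 units in 21,000, so one unit is 14,000. Whole-blood lines (Desmond) take 14,000 each; half-blood lines (Wyatt) take 7,000 each.
Wyatt's share (7,000) is divided into 2 shares of 3,500: Winona and Lachlan each take 3,500.

Winona: 3,500; Lachlan: 3,500; Desmond: 14,000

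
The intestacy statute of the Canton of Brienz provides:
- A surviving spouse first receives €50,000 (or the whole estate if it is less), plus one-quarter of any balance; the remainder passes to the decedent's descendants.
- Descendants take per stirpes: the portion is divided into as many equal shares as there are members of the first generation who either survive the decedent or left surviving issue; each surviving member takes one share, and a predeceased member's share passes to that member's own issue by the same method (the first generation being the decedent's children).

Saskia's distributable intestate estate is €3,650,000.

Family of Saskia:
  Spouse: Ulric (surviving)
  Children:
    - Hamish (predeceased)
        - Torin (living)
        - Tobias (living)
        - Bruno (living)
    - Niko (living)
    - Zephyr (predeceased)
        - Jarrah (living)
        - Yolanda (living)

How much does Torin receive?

Ulric first takes €50,000, leaving a balance of €3,600,000. Ulric then takes one-quarter of the balance (€900,000), for a total of €950,000. The remaining €2,700,000 passes to the descendants.
The descendants' portion (€2,700,000) is divided into 3 shares of €900,000: Niko takes €900,000; Hamish's €900,000 share passes to Hamish's issue; Zephyr's €900,000 share passes to Zephyr's issue.
Hamish's share (€900,000) is divided into 3 shares of €300,000: Torin, Tobias, and Bruno each take €300,000.
Zephyr's share (€900,000) is divided into 2 shares of €450,000: Jarrah and Yolanda each take €450,000.

Torin receives €300,000.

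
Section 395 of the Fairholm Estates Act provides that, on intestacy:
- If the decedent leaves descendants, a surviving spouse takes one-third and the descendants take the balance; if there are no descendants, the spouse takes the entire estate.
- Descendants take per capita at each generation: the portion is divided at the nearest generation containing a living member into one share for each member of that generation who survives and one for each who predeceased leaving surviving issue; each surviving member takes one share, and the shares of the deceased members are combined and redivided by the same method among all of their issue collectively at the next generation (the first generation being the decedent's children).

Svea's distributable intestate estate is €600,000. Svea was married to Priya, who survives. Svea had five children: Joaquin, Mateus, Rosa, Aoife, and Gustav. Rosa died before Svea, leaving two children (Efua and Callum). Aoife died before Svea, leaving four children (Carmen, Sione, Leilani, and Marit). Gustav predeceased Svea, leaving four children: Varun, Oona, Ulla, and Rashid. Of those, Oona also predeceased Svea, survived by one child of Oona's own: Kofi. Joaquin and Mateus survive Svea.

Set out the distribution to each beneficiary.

Priya: €200,000; Joaquin: €80,000; Mateus: €80,000; Efua: €24,000; Callum: €24,000; Carmen: €24,000; Sione: €24,000; Leilani: €24,000; Marit: €24,000; Varun: €24,000; Kofi: €24,000; Ulla: €24,000; Rashid: €24,000

Priya takes one-third of €600,000 = €200,000. The remaining €400,000 passes to the descendants.
The descendants' portion (€400,000) is divided at the children's generation into 5 shares of €80,000. Joaquin and Mateus each take €80,000. The 3 shares of the deceased (Rosa, Aoife, and Gustav) are combined into a pool of €240,000.
That pool (€240,000) is divided at the grandchildren's generation into 10 shares of €24,000. Efua, Callum, Carmen, Sione, Leilani, Marit, Varun, Ulla, and Rashid each take €24,000. The remaining share for the deceased Oona (€24,000) is carried to the next generation.
That pool (€24,000) passes entirely to Kofi, the sole taker at the great-grandchildren's generation.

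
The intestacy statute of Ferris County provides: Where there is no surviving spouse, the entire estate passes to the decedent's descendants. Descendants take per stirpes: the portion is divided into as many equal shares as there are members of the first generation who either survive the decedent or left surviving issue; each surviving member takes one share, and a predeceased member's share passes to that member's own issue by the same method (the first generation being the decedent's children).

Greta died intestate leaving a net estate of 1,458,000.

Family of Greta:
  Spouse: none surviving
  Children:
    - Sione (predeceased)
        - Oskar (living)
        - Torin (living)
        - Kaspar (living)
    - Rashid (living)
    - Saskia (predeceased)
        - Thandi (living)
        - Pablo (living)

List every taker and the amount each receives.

The entire 1,458,000 passes to the descendants.
That amount (1,458,000) is divided into 3 shares of 486,000: Rashid takes 486,000; Sione's 486,000 share passes to Sione's issue; Saskia's 486,000 share passes to Saskia's issue.
Sione's share (486,000) is divided into 3 shares of 162,000: Oskar, Torin, and Kaspar each take 162,000.
Saskia's share (486,000) is divided into 2 shares of 243,000: Thandi and Pablo each take 243,000.

Oskar: 162,000; Torin: 162,000; Kaspar: 162,000; Rashid: 486,000; Thandi: 243,000; Pablo: 243,000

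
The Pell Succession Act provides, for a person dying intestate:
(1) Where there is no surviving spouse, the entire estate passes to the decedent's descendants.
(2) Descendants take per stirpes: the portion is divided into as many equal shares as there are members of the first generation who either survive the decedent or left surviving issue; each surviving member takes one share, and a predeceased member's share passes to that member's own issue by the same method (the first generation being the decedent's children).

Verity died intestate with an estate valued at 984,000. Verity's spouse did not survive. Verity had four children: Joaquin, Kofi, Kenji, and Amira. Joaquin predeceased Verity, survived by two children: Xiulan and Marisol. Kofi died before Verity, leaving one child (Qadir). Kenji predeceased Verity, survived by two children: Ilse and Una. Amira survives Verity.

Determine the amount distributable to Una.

Una receives 123,000.

The entire 984,000 passes to the descendants.
That amount (984,000) is divided into 4 shares of 246,000: Amira takes 246,000; Joaquin's 246,000 share passes to Joaquin's issue; Kofi's 246,000 share passes to Kofi's issue; Kenji's 246,000 share passes to Kenji's issue.
Joaquin's share (246,000) is divided into 2 shares of 123,000: Xiulan and Marisol each take 123,000.
Kofi's share (246,000) passes entirely to Qadir.
Kenji's share (246,000) is divided into 2 shares of 123,000: Ilse and Una each take 123,000.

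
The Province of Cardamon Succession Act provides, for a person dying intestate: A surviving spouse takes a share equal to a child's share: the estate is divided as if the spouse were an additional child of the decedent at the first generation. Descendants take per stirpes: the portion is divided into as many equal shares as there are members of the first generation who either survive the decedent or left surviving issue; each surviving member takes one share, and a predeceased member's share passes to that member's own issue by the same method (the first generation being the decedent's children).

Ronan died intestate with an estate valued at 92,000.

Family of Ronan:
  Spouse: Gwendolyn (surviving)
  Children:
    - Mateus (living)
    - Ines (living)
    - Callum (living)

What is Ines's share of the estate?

The spouse counts as an additional share at the children's level, so there are 4 primary shares of 23,000. Gwendolyn takes one such share (23,000).
The children's combined portion (69,000) is divided into 3 shares of 23,000: Mateus, Ines, and Callum each take 23,000.

Ines receives 23,000.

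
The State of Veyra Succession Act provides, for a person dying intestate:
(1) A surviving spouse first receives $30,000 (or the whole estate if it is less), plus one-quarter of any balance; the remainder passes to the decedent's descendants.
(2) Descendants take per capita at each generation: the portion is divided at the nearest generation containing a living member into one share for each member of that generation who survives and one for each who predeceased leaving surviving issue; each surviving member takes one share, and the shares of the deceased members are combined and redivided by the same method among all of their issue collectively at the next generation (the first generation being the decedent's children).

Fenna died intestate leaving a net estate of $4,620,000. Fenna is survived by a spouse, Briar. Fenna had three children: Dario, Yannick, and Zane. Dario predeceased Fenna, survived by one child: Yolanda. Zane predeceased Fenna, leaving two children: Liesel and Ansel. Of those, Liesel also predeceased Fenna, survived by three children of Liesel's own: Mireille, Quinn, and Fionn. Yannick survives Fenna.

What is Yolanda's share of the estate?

Briar first takes $30,000, leaving a balance of $4,590,000. Briar then takes one-quarter of the balance ($1,147,500), for a total of $1,177,500. The remaining $3,442,500 passes to the descendants.
The descendants' portion ($3,442,500) is divided at the children's generation into 3 shares of $1,147,500. Yannick takes $1,147,500. The 2 shares of the deceased (Dario and Zane) are combined into a pool of $2,295,000.
That pool ($2,295,000) is divided at the grandchildren's generation into 3 shares of $765,000. Yolanda and Ansel each take $765,000. The remaining share for the deceased Liesel ($765,000) is carried to the next generation.
That pool ($765,000) is divided at the great-grandchildren's generation equally among Mireille, Quinn, and Fionn: $255,000 each.

Yolanda receives $765,000.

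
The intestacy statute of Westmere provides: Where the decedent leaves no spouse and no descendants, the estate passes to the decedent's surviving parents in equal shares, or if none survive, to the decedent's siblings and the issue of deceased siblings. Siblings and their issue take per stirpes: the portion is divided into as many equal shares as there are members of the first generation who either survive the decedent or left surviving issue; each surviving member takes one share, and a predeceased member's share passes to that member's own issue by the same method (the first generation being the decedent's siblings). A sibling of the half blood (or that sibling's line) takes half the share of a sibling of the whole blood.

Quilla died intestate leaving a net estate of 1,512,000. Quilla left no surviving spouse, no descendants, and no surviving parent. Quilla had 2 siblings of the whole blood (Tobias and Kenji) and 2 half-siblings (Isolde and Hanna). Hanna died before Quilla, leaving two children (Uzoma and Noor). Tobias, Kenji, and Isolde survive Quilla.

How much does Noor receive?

The entire 1,512,000 passes to the siblings and their issue.
Counting each half-blood sibling's line as half a unit, there are 3 units in 1,512,000, so one unit is 504,000. Whole-blood lines (Tobias and Kenji) take 504,000 each; half-blood lines (Isolde and Hanna) take 252,000 each.
Hanna's share (252,000) is divided into 2 shares of 126,000: Uzoma and Noor each take 126,000.

Noor receives 126,000.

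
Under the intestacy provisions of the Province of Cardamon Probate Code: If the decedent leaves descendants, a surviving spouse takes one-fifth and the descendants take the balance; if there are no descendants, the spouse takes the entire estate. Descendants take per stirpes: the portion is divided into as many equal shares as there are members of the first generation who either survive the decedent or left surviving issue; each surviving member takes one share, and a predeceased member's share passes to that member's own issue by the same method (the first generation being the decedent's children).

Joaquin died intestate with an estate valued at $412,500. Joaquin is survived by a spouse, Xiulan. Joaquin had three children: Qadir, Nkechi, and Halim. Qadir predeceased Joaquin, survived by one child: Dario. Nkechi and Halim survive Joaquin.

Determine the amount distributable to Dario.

Dario receives $110,000.

Xiulan takes one-fifth of $412,500 = $82,500. The remaining $330,000 passes to the descendants.
The descendants' portion ($330,000) is divided into 3 shares of $110,000: Nkechi and Halim each take $110,000; Qadir's $110,000 share passes to Qadir's issue.
Qadir's share ($110,000) passes entirely to Dario.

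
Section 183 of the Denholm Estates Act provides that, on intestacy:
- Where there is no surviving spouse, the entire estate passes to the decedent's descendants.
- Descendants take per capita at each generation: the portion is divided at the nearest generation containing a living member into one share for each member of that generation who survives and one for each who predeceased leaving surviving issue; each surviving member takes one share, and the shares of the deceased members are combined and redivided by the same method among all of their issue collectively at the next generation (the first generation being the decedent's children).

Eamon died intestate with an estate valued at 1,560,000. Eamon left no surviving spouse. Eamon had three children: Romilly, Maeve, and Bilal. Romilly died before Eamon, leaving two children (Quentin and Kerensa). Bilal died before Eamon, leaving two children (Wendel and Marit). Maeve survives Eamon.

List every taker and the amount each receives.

Quentin: 260,000; Kerensa: 260,000; Maeve: 520,000; Wendel: 260,000; Marit: 260,000

The entire 1,560,000 passes to the descendants.
That amount (1,560,000) is divided at the children's generation into 3 shares of 520,000. Maeve takes 520,000. The 2 shares of the deceased (Romilly and Bilal) are combined into a pool of 1,040,000.
That pool (1,040,000) is divided at the grandchildren's generation equally among Quentin, Kerensa, Wendel, and Marit: 260,000 each.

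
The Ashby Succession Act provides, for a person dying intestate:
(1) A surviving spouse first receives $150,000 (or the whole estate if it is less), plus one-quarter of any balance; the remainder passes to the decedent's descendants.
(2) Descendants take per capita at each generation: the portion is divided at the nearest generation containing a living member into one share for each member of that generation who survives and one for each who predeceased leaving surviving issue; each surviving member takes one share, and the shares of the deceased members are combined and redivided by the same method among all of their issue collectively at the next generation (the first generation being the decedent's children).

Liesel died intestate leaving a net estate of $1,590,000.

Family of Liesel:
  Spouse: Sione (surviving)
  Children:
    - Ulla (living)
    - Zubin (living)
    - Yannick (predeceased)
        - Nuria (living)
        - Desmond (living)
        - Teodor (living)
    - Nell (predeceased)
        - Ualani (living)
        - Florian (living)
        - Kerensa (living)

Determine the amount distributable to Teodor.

Sione first takes $150,000, leaving a balance of $1,440,000. Sione then takes one-quarter of the balance ($360,000), for a total of $510,000. The remaining $1,080,000 passes to the descendants.
The descendants' portion ($1,080,000) is divided at the children's generation into 4 shares of $270,000. Ulla and Zubin each take $270,000. The 2 shares of the deceased (Yannick and Nell) are combined into a pool of $540,000.
That pool ($540,000) is divided at the grandchildren's generation equally among Nuria, Desmond, Teodor, Ualani, Florian, and Kerensa: $90,000 each.

Teodor receives $90,000.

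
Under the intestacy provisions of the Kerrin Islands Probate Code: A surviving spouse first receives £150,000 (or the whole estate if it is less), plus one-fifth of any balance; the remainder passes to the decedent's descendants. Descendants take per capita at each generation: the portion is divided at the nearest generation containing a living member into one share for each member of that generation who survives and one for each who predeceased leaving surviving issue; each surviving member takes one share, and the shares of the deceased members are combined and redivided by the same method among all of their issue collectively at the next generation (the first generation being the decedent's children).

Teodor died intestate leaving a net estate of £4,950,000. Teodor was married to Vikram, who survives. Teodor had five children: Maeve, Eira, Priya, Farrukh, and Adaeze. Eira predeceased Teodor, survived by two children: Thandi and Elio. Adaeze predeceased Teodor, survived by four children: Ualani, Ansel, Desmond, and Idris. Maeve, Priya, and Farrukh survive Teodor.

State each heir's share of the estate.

Vikram: £1,110,000; Maeve: £768,000; Thandi: £256,000; Elio: £256,000; Priya: £768,000; Farrukh: £768,000; Ualani: £256,000; Ansel: £256,000; Desmond: £256,000; Idris: £256,000

Vikram first takes £150,000, leaving a balance of £4,800,000. Vikram then takes one-fifth of the balance (£960,000), for a total of £1,110,000. The remaining £3,840,000 passes to the descendants.
The descendants' portion (£3,840,000) is divided at the children's generation into 5 shares of £768,000. Maeve, Priya, and Farrukh each take £768,000. The 2 shares of the deceased (Eira and Adaeze) are combined into a pool of £1,536,000.
That pool (£1,536,000) is divided at the grandchildren's generation equally among Thandi, Elio, Ualani, Ansel, Desmond, and Idris: £256,000 each.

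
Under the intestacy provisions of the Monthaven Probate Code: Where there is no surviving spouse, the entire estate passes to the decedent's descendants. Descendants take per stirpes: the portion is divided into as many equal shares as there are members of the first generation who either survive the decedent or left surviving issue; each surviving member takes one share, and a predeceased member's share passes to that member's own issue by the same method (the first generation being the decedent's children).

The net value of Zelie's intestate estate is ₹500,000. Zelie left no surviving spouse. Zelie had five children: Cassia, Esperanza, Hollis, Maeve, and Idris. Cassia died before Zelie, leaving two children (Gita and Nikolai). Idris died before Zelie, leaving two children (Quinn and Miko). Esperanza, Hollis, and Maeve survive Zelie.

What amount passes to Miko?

The entire ₹500,000 passes to the descendants.
That amount (₹500,000) is divided into 5 shares of ₹100,000: Esperanza, Hollis, and Maeve each take ₹100,000; Cassia's ₹100,000 share passes to Cassia's issue; Idris's ₹100,000 share passes to Idris's issue.
Cassia's share (₹100,000) is divided into 2 shares of ₹50,000: Gita and Nikolai each take ₹50,000.
Idris's share (₹100,000) is divided into 2 shares of ₹50,000: Quinn and Miko each take ₹50,000.

Miko receives ₹50,000.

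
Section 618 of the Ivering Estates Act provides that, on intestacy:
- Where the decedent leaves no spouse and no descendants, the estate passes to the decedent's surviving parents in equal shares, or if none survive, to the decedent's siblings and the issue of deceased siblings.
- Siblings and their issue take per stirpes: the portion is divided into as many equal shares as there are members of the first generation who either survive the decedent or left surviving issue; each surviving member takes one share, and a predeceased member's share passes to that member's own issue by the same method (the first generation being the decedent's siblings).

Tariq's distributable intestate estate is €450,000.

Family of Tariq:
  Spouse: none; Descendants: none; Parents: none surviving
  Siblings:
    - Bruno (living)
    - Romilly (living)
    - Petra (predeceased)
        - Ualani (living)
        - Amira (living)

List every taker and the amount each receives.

The entire €450,000 passes to the siblings and their issue.
That amount (€450,000) is divided into 3 shares of €150,000: Bruno and Romilly each take €150,000; Petra's €150,000 share passes to Petra's issue.
Petra's share (€150,000) is divided into 2 shares of €75,000: Ualani and Amira each take €75,000.

Bruno: €150,000; Romilly: €150,000; Ualani: €75,000; Amira: €75,000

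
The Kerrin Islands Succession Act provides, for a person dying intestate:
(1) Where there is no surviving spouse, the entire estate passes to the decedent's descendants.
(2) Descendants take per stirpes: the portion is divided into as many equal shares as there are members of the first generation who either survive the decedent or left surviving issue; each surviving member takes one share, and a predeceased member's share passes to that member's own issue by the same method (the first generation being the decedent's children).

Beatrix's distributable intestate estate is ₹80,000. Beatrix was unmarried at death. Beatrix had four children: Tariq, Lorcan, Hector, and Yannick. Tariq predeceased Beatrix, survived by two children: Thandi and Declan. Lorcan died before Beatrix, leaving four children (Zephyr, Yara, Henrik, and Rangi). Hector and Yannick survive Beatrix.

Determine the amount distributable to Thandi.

Thandi receives ₹10,000.

The entire ₹80,000 passes to the descendants.
That amount (₹80,000) is divided into 4 shares of ₹20,000: Hector and Yannick each take ₹20,000; Tariq's ₹20,000 share passes to Tariq's issue; Lorcan's ₹20,000 share passes to Lorcan's issue.
Tariq's share (₹20,000) is divided into 2 shares of ₹10,000: Thandi and Declan each take ₹10,000.
Lorcan's share (₹20,000) is divided into 4 shares of ₹5,000: Zephyr, Yara, Henrik, and Rangi each take ₹5,000.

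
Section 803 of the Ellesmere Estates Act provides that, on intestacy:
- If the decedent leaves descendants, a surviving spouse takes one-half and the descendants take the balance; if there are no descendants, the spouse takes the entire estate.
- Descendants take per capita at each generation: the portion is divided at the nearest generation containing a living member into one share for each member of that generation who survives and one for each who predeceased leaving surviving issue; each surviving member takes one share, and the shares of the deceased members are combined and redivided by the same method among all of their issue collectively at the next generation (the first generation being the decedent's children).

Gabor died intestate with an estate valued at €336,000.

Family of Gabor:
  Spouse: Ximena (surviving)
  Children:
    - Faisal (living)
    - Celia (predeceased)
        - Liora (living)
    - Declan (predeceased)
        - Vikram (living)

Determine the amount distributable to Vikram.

Vikram receives €56,000.

Ximena takes one-half of €336,000 = €168,000. The remaining €168,000 passes to the descendants.
The descendants' portion (€168,000) is divided at the children's generation into 3 shares of €56,000. Faisal takes €56,000. The 2 shares of the deceased (Celia and Declan) are combined into a pool of €112,000.
That pool (€112,000) is divided at the grandchildren's generation equally among Liora and Vikram: €56,000 each.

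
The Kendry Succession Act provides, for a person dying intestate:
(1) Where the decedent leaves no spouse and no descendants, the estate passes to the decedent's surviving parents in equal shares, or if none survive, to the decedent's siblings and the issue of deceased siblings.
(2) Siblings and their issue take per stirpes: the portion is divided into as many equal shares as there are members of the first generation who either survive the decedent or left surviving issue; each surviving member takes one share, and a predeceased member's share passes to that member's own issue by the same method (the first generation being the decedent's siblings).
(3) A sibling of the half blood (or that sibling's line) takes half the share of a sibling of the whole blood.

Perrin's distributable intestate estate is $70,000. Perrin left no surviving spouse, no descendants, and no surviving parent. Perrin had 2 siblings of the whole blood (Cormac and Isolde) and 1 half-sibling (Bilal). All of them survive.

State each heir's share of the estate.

The entire $70,000 passes to the siblings and their issue.
Counting each half-blood sibling's line as half a unit, there are 5/2 units in $70,000, so one unit is $28,000. Whole-blood lines (Cormac and Isolde) take $28,000 each; half-blood lines (Bilal) take $14,000 each.

Cormac: $28,000; Isolde: $28,000; Bilal: $14,000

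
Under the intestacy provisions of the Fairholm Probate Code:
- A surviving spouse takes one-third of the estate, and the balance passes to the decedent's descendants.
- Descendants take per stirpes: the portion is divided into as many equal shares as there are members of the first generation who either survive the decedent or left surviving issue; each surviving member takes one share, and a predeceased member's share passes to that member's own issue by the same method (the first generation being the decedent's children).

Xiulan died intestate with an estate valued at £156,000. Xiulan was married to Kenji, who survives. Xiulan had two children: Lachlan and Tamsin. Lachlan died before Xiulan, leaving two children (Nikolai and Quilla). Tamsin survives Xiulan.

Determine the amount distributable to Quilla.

Quilla receives £26,000.

Kenji takes one-third of £156,000 = £52,000. The remaining £104,000 passes to the descendants.
The descendants' portion (£104,000) is divided into 2 shares of £52,000: Tamsin takes £52,000; Lachlan's £52,000 share passes to Lachlan's issue.
Lachlan's share (£52,000) is divided into 2 shares of £26,000: Nikolai and Quilla each take £26,000.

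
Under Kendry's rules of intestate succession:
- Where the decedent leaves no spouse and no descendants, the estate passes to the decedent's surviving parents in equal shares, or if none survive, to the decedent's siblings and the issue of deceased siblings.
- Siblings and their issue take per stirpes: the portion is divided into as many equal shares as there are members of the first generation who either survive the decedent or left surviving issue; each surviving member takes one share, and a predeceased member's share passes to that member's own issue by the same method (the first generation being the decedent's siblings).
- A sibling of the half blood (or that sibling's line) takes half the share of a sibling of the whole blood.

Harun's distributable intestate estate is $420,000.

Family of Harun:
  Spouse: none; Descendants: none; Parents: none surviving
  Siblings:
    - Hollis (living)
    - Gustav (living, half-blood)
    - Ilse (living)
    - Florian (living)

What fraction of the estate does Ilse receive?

Ilse receives 2/7 of the estate.

The entire $420,000 passes to the siblings and their issue.
Counting each half-blood sibling's line as half a unit, there are 7/2 units in $420,000, so one unit is $120,000. Whole-blood lines (Hollis, Ilse, and Florian) take $120,000 each; half-blood lines (Gustav) take $60,000 each.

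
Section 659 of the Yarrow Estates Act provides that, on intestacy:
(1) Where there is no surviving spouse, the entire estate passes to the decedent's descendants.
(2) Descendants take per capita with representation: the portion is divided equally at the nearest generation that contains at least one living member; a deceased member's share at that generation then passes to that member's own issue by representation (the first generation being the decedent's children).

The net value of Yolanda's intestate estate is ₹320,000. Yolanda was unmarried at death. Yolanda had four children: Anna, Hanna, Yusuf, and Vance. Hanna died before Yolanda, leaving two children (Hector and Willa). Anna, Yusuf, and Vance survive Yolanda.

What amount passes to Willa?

Willa receives ₹40,000.

The entire ₹320,000 passes to the descendants.
That amount (₹320,000) is divided into 4 shares of ₹80,000: Anna, Yusuf, and Vance each take ₹80,000; Hanna's ₹80,000 share passes to Hanna's issue.
Hanna's share (₹80,000) is divided into 2 shares of ₹40,000: Hector and Willa each take ₹40,000.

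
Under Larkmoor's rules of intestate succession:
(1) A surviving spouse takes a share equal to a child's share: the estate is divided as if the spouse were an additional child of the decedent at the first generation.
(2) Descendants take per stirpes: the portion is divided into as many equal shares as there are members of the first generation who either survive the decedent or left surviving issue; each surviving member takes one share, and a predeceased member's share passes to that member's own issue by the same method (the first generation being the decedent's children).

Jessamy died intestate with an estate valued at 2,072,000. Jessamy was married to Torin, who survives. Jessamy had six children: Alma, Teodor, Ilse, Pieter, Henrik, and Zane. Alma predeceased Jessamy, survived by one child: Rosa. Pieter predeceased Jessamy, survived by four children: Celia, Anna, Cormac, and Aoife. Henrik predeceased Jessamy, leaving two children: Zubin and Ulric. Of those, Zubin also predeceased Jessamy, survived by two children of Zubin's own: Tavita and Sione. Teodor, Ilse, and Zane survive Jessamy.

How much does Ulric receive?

Ulric receives 148,000.

The spouse counts as an additional share at the children's level, so there are 7 primary shares of 296,000. Torin takes one such share (296,000).
The children's combined portion (1,776,000) is divided into 6 shares of 296,000: Teodor, Ilse, and Zane each take 296,000; Alma's 296,000 share passes to Alma's issue; Pieter's 296,000 share passes to Pieter's issue; Henrik's 296,000 share passes to Henrik's issue.
Alma's share (296,000) passes entirely to Rosa.
Pieter's share (296,000) is divided into 4 shares of 74,000: Celia, Anna, Cormac, and Aoife each take 74,000.
Henrik's share (296,000) is divided into 2 shares of 148,000: Ulric takes 148,000; Zubin's 148,000 share passes to Zubin's issue.
Zubin's share (148,000) is divided into 2 shares of 74,000: Tavita and Sione each take 74,000.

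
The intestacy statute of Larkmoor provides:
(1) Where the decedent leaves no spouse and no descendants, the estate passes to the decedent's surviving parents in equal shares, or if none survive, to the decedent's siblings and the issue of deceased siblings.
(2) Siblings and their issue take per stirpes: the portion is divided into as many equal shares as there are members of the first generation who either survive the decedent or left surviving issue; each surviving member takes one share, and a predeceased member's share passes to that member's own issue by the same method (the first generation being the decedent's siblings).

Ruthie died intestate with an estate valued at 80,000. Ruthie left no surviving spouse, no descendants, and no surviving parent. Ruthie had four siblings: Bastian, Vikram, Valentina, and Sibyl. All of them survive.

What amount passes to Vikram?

The entire 80,000 passes to the siblings and their issue.
That amount (80,000) is divided into 4 shares of 20,000: Bastian, Vikram, Valentina, and Sibyl each take 20,000.

Vikram receives 20,000.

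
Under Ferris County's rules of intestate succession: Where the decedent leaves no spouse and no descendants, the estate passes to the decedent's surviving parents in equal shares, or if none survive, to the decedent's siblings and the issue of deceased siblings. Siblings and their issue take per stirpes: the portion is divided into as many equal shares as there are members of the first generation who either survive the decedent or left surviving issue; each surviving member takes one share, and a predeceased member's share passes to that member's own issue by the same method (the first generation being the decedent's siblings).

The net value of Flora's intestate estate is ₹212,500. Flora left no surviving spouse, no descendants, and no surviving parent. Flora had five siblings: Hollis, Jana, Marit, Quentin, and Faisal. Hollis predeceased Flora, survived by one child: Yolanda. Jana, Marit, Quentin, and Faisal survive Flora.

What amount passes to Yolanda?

Yolanda receives ₹42,500.

The entire ₹212,500 passes to the siblings and their issue.
That amount (₹212,500) is divided into 5 shares of ₹42,500: Jana, Marit, Quentin, and Faisal each take ₹42,500; Hollis's ₹42,500 share passes to Hollis's issue.
Hollis's share (₹42,500) passes entirely to Yolanda.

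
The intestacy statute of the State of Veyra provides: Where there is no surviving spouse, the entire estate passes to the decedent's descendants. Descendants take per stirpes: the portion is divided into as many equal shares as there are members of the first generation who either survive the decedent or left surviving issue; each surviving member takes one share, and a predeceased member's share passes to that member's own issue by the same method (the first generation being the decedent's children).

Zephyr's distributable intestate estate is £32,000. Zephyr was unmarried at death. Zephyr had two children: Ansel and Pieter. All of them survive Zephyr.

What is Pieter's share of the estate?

The entire £32,000 passes to the descendants.
That amount (£32,000) is divided into 2 shares of £16,000: Ansel and Pieter each take £16,000.

Pieter receives £16,000.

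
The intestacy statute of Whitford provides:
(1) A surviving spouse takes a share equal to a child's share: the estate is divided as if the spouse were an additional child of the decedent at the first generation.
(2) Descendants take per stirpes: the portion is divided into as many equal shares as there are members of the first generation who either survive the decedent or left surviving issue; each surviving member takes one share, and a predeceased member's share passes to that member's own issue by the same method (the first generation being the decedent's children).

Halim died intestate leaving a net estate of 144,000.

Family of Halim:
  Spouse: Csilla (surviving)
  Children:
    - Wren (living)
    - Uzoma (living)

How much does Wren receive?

The spouse counts as an additional share at the children's level, so there are 3 primary shares of 48,000. Csilla takes one such share (48,000).
The children's combined portion (96,000) is divided into 2 shares of 48,000: Wren and Uzoma each take 48,000.

Wren receives 48,000.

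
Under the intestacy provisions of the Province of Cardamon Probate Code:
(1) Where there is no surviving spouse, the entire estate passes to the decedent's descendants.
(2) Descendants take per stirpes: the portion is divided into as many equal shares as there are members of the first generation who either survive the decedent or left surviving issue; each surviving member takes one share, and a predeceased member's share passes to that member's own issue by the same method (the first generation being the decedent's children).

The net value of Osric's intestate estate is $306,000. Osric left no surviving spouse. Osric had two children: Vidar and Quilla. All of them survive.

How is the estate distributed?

The entire $306,000 passes to the descendants.
That amount ($306,000) is divided into 2 shares of $153,000: Vidar and Quilla each take $153,000.

Vidar: $153,000; Quilla: $153,000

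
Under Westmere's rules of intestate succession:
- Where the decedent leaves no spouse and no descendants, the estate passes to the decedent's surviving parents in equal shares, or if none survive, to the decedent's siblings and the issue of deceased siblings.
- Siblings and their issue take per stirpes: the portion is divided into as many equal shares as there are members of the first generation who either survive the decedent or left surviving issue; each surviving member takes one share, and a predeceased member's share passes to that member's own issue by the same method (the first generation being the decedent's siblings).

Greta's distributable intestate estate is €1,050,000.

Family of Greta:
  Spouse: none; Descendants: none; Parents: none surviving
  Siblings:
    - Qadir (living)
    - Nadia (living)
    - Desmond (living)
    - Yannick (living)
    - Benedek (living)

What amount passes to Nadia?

The entire €1,050,000 passes to the siblings and their issue.
That amount (€1,050,000) is divided into 5 shares of €210,000: Qadir, Nadia, Desmond, Yannick, and Benedek each take €210,000.

Nadia receives €210,000.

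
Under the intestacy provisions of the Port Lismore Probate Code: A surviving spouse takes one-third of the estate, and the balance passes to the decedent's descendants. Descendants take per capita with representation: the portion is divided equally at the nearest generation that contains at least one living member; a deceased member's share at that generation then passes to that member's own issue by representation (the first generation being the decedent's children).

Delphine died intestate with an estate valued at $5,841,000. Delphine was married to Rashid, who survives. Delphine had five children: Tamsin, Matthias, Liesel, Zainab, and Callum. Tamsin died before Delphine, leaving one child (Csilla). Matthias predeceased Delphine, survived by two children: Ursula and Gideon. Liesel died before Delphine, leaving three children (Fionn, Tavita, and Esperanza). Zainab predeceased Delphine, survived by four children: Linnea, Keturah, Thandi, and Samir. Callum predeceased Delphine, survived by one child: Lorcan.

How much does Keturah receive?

Keturah receives $354,000.

Rashid takes one-third of $5,841,000 = $1,947,000. The remaining $3,894,000 passes to the descendants.
No child survives, so the initial division is made at the grandchildren's generation.
The descendants' portion ($3,894,000) is divided into 11 shares of $354,000: Csilla, Ursula, Gideon, Fionn, Tavita, Esperanza, Linnea, Keturah, Thandi, Samir, and Lorcan each take $354,000.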